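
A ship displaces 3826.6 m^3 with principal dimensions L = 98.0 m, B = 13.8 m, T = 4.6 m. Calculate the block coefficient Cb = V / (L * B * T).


Formula: Cb = V / (L * B * T)
Step 1 — L * B * T = 98.0 * 13.8 * 4.6 = 6221.04 m^3
Step 2 — Cb = 3826.6 / 6221.04 ≈ 0.61511 (5 s.f.)

0.61511


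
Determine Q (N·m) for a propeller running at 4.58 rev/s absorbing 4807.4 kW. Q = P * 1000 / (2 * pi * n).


Formula: Q = P_W / (2 * pi * n)
Step 1 — P_W = 4807.4 kW * 1000 = 4807400.0 W
Step 2 — 2 * pi * n = 2 * pi * 4.58 = 28.776989
Step 3 — Q = 4807400.0 / 28.776989 ≈ 167060 N·m (5 s.f.)

167060 N·m


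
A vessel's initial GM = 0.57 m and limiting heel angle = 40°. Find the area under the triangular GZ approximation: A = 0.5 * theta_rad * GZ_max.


Formula: GZ_max = GM * sin(theta); Area = 0.5 * theta_rad * GZ_max
Step 1 — GZ_max = 0.57 * sin(40°) = 0.57 * 0.642788 = 0.366389 m
Step 2 — theta_rad = 40 * pi/180 = 0.698132 rad
Step 3 — Area = 0.5 * 0.698132 * 0.366389 ≈ 0.12789 m·rad (5 s.f.)

0.12789 m·rad


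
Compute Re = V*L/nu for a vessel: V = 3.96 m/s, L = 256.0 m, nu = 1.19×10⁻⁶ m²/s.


Formula: Re = V * L / nu
Step 1 — V * L = 3.96 * 256.0 = 1013.76 m^2/s
Step 2 — Re = 1013.76 / 1.19e-6 = 8.52e+08

8.52e+08


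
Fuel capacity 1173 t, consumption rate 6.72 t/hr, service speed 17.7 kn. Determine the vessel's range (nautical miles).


Formula: endurance = fuel / rate; range = endurance * speed
Step 1 — endurance = 1173 / 6.72 = 174.5536 hours
Step 2 — range = 174.5536 * 17.7 ≈ 3089.6 nautical miles (5 s.f.)

3089.6 NM


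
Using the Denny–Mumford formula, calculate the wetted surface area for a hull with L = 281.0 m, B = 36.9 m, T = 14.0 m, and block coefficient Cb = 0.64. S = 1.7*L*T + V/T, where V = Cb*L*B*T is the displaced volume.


Formula: S = 1.7*L*T + V/T with V = Cb*L*B*T, i.e. S = L * (1.7*T + Cb*B)
Step 1 — 1.7*T = 1.7 * 14.0 = 23.8 m
Step 2 — Cb*B = 0.64 * 36.9 = 23.616 m
Step 3 — 1.7*T + Cb*B = 23.8 + 23.616 = 47.416 m
Step 4 — S = 281.0 * 47.416 ≈ 13324 m^2 (5 s.f.)

13324 m^2


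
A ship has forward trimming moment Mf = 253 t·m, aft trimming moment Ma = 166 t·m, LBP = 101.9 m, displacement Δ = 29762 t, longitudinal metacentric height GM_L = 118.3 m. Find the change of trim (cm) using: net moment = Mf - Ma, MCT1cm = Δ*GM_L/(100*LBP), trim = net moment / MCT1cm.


Formula: net trimming moment = Mf - Ma; MCT1cm = Δ*GM_L/(100*LBP); trim = net moment / MCT1cm
Step 1 — net trimming moment = 253 - 166 = 87 t·m
Step 2 — MCT1cm = 29762 * 118.3 / (100 * 101.9) = 345.5196 t·m/cm
Step 3 — trim = 87 / 345.5196 ≈ 0.25179 cm (5 s.f.)

0.25179 cm


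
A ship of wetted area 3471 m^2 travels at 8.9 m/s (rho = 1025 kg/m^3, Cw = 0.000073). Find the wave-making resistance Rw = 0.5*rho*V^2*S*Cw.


Formula: Rw = 0.5 * rho * V^2 * S * Cw
Step 1 — V^2 = 8.9^2 = 79.21
Step 2 — 0.5 * rho * V^2 = 0.5 * 1025 * 79.21 = 40595.125
Step 3 — Rw = 40595.125 * 3471 * 0.000073 ≈ 10286 N (5 s.f.)

10286 N


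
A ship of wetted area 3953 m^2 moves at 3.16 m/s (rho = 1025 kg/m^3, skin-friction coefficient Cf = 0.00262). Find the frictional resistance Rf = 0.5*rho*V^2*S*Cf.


Formula: Rf = 0.5 * rho * V^2 * S * Cf
Step 1 — V^2 = 3.16^2 = 9.9856
Step 2 — 0.5 * rho * V^2 = 0.5 * 1025 * 9.9856 = 5117.62
Step 3 — Rf = 5117.62 * 3953 * 0.00262 ≈ 53002 N (5 s.f.)

53002 N


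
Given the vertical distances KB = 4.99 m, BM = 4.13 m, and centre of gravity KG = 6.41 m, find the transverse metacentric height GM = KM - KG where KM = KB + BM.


Formula: GM = KB + BM - KG
Step 1 — KM = KB + BM = 4.99 + 4.13 = 9.12 m
Step 2 — GM = KM - KG = 9.12 - 6.41 = 2.71 m

2.71 m


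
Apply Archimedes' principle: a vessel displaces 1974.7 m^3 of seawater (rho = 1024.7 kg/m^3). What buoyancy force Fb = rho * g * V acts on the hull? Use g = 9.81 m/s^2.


Formula: Fb = rho * g * V
Substituting: Fb = 1024.7 * 9.81 * 1974.7
Intermediate: 1024.7 * 9.81 = 10052.307
Result: Fb = 10052.307 * 1974.7 ≈ 19850000 N (5 s.f.)

19850000 N


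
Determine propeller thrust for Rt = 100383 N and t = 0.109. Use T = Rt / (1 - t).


Formula: T = Rt / (1 - t)
Step 1 — (1 - t) = 1 - 0.109 = 0.891
Step 2 — T = 100383 / 0.891 ≈ 112660 N (5 s.f.)

112660 N


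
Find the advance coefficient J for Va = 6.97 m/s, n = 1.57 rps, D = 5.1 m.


Formula: J = Va / (n * D)
Step 1 — n * D = 1.57 * 5.1 = 8.007
Step 2 — J = 6.97 / 8.007 ≈ 0.87049 (5 s.f.)

0.87049


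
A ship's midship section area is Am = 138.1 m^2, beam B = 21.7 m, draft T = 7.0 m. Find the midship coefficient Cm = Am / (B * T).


Formula: Cm = Am / (B * T)
Step 1 — B * T = 21.7 * 7.0 = 151.9 m^2
Step 2 — Cm = 138.1 / 151.9 ≈ 0.90915 (5 s.f.)

0.90915


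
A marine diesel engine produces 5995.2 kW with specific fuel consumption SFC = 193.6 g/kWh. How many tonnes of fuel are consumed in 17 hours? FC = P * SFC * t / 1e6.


Formula: FC (tonnes) = P * SFC * t / 1,000,000
Step 1 — P * SFC * t = 5995.2 * 193.6 * 17 = 19731402.24 g
Step 2 — FC (tonnes) = 19731402.24 / 1,000,000 ≈ 19.731 tonnes (5 s.f.)

19.731 tonnes


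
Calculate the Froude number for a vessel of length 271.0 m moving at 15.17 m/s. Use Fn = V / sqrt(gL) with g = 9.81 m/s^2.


Formula: Fn = V / sqrt(g * L)
Step 1 — g * L = 9.81 * 271.0 = 2658.51
Step 2 — sqrt(g * L) = sqrt(2658.51) = 51.560741
Step 3 — Fn = 15.17 / 51.560741 ≈ 0.29422 (5 s.f.)

0.29422


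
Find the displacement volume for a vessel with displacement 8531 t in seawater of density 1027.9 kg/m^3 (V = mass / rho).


Formula: V = mass / rho
Step 1 — convert tonnes to kg: 8531 t * 1000 = 8531000 kg
Step 2 — V = 8531000 / 1027.9 ≈ 8299.4 m^3 (5 s.f.)

8299.4 m^3


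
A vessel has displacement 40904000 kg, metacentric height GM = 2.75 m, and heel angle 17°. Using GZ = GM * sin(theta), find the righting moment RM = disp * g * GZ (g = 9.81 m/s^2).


Formula: GZ = GM * sin(theta); RM = disp * g * GZ
Step 1 — GZ = 2.75 * sin(17°) = 2.75 * 0.292372 = 0.804023 m
Step 2 — RM = 40904000 * 9.81 * 0.804023 ≈ 322630000 N·m (5 s.f.)

322630000 N·m


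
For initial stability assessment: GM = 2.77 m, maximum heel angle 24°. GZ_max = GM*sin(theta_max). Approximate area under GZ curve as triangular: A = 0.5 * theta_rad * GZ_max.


Formula: GZ_max = GM * sin(theta); Area = 0.5 * theta_rad * GZ_max
Step 1 — GZ_max = 2.77 * sin(24°) = 2.77 * 0.406737 = 1.126661 m
Step 2 — theta_rad = 24 * pi/180 = 0.418879 rad
Step 3 — Area = 0.5 * 0.418879 * 1.126661 ≈ 0.23597 m·rad (5 s.f.)

0.23597 m·rad


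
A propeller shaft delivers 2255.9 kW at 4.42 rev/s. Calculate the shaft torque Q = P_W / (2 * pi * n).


Formula: Q = P_W / (2 * pi * n)
Step 1 — P_W = 2255.9 kW * 1000 = 2255900.0 W
Step 2 — 2 * pi * n = 2 * pi * 4.42 = 27.771679
Step 3 — Q = 2255900.0 / 27.771679 ≈ 81230 N·m (5 s.f.)

81230 N·m


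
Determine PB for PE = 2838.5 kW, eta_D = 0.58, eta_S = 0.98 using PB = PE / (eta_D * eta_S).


Formula: PB = PE / (eta_D * eta_S)
Step 1 — combined efficiency = eta_D * eta_S = 0.58 * 0.98 = 0.5684
Step 2 — PB = 2838.5 / 0.5684 ≈ 4993.8 kW (5 s.f.)

4993.8 kW


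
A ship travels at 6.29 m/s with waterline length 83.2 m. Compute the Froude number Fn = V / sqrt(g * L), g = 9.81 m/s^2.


Formula: Fn = V / sqrt(g * L)
Step 1 — g * L = 9.81 * 83.2 = 816.192
Step 2 — sqrt(g * L) = sqrt(816.192) = 28.569074
Step 3 — Fn = 6.29 / 28.569074 ≈ 0.22017 (5 s.f.)

0.22017


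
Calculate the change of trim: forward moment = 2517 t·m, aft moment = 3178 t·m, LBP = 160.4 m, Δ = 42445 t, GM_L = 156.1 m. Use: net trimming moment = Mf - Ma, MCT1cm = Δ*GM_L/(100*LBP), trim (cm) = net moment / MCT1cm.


Formula: net trimming moment = Mf - Ma; MCT1cm = Δ*GM_L/(100*LBP); trim = net moment / MCT1cm
Step 1 — net trimming moment = 2517 - 3178 = -661 t·m
Step 2 — MCT1cm = 42445 * 156.1 / (100 * 160.4) = 413.0714 t·m/cm
Step 3 — trim = -661 / 413.0714 ≈ -1.6002 cm (5 s.f.)

-1.6002 cm


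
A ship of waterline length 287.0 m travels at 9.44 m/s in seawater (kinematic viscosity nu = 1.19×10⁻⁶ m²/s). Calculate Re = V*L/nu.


Formula: Re = V * L / nu
Step 1 — V * L = 9.44 * 287.0 = 2709.28 m^2/s
Step 2 — Re = 2709.28 / 1.19e-6 = 2.28e+09

2.28e+09


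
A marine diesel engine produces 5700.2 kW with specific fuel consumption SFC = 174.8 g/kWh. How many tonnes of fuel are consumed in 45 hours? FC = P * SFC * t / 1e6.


Formula: FC (tonnes) = P * SFC * t / 1,000,000
Step 1 — P * SFC * t = 5700.2 * 174.8 * 45 = 44837773.2 g
Step 2 — FC (tonnes) = 44837773.2 / 1,000,000 ≈ 44.838 tonnes (5 s.f.)

44.838 tonnes


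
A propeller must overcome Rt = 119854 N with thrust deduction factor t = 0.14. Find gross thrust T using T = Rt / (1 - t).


Formula: T = Rt / (1 - t)
Step 1 — (1 - t) = 1 - 0.14 = 0.86
Step 2 — T = 119854 / 0.86 ≈ 139370 N (5 s.f.)

139370 N


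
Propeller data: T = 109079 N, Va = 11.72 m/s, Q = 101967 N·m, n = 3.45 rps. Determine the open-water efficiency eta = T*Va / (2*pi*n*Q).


Formula: eta = T * Va / (2 * pi * n * Q)
Step 1 — numerator = T * Va = 109079 * 11.72 = 1278405.88
Step 2 — 2 * pi * n = 2 * pi * 3.45 = 21.676989
Step 3 — denominator = 21.676989 * 101967 = 2210337.54
Step 4 — eta = 1278405.88 / 2210337.54 ≈ 0.57838 (5 s.f.)

0.57838


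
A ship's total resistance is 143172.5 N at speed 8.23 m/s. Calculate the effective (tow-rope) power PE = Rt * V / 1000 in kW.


Formula: PE = Rt * V / 1000 (kW)
Step 1 — PE (W) = 143172.5 * 8.23 = 1178309.675 W
Step 2 — PE (kW) = 1178309.675 / 1000 ≈ 1178.3 kW (5 s.f.)

1178.3 kW


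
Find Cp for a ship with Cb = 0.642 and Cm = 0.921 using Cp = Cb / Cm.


Formula: Cp = Cb / Cm
Substituting: Cp = 0.642 / 0.921
Result: Cp ≈ 0.69707 (5 s.f.)

0.69707


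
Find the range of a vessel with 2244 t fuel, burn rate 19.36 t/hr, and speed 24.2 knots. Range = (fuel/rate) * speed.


Formula: endurance = fuel / rate; range = endurance * speed
Step 1 — endurance = 2244 / 19.36 = 115.9091 hours
Step 2 — range = 115.9091 * 24.2 ≈ 2805.0 nautical miles (5 s.f.)

2805.0 NM


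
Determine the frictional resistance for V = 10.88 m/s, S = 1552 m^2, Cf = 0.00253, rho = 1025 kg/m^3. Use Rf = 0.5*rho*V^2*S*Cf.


Formula: Rf = 0.5 * rho * V^2 * S * Cf
Step 1 — V^2 = 10.88^2 = 118.3744
Step 2 — 0.5 * rho * V^2 = 0.5 * 1025 * 118.3744 = 60666.88
Step 3 — Rf = 60666.88 * 1552 * 0.00253 ≈ 238210 N (5 s.f.)

238210 N


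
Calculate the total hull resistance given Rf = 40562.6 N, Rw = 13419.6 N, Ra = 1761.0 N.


Formula: Rt = Rf + Rw + Ra
Substituting: Rt = 40562.6 + 13419.6 + 1761.0
Result: Rt = 55743.2 N

55743.2 N


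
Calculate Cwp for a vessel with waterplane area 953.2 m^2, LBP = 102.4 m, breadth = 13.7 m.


Formula: Cwp = Aw / (L * B)
Step 1 — L * B = 102.4 * 13.7 = 1402.88 m^2
Step 2 — Cwp = 953.2 / 1402.88 ≈ 0.67946 (5 s.f.)

0.67946


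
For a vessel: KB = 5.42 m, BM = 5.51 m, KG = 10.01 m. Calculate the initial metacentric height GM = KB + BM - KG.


Formula: GM = KB + BM - KG
Step 1 — KM = KB + BM = 5.42 + 5.51 = 10.93 m
Step 2 — GM = KM - KG = 10.93 - 10.01 = 0.92 m

0.92 m


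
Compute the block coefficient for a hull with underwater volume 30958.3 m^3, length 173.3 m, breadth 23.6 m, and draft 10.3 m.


Formula: Cb = V / (L * B * T)
Step 1 — L * B * T = 173.3 * 23.6 * 10.3 = 42125.764 m^3
Step 2 — Cb = 30958.3 / 42125.764 ≈ 0.73490 (5 s.f.)

0.73490


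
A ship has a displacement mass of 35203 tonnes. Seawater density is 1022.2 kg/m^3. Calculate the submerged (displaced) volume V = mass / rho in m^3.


Formula: V = mass / rho
Step 1 — convert tonnes to kg: 35203 t * 1000 = 35203000 kg
Step 2 — V = 35203000 / 1022.2 ≈ 34438 m^3 (5 s.f.)

34438 m^3


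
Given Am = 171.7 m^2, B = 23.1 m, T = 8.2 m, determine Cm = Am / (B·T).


Formula: Cm = Am / (B * T)
Step 1 — B * T = 23.1 * 8.2 = 189.42 m^2
Step 2 — Cm = 171.7 / 189.42 ≈ 0.90645 (5 s.f.)

0.90645


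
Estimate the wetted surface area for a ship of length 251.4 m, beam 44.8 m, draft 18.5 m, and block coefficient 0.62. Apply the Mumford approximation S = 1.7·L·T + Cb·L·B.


Formula: S = 1.7*L*T + V/T with V = Cb*L*B*T, i.e. S = L * (1.7*T + Cb*B)
Step 1 — 1.7*T = 1.7 * 18.5 = 31.45 m
Step 2 — Cb*B = 0.62 * 44.8 = 27.776 m
Step 3 — 1.7*T + Cb*B = 31.45 + 27.776 = 59.226 m
Step 4 — S = 251.4 * 59.226 ≈ 14889 m^2 (5 s.f.)

14889 m^2


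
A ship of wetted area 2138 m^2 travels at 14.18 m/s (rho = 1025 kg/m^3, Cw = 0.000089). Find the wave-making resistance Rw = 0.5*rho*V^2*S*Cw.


Formula: Rw = 0.5 * rho * V^2 * S * Cw
Step 1 — V^2 = 14.18^2 = 201.0724
Step 2 — 0.5 * rho * V^2 = 0.5 * 1025 * 201.0724 = 103049.605
Step 3 — Rw = 103049.605 * 2138 * 0.000089 ≈ 19608 N (5 s.f.)

19608 N


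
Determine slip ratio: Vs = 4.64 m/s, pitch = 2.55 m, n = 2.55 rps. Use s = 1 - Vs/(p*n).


Formula: s = 1 - Vs / (p * n)
Step 1 — p * n = 2.55 * 2.55 = 6.5025
Step 2 — Vs / (p*n) = 4.64 / 6.5025 = 0.713572 (6 d.p.)
Step 3 — s = 1 - 0.713572 = 0.286428

0.286428


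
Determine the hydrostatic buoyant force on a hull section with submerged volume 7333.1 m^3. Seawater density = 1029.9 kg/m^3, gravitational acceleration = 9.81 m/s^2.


Formula: Fb = rho * g * V
Substituting: Fb = 1029.9 * 9.81 * 7333.1
Intermediate: 1029.9 * 9.81 = 10103.319
Result: Fb = 10103.319 * 7333.1 ≈ 74089000 N (5 s.f.)

74089000 N


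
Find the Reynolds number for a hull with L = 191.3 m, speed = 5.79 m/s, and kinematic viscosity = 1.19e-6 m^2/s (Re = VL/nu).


Formula: Re = V * L / nu
Step 1 — V * L = 5.79 * 191.3 = 1107.627 m^2/s
Step 2 — Re = 1107.627 / 1.19e-6 = 9.31e+08

9.31e+08


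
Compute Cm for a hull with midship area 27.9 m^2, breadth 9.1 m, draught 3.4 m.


Formula: Cm = Am / (B * T)
Step 1 — B * T = 9.1 * 3.4 = 30.94 m^2
Step 2 — Cm = 27.9 / 30.94 ≈ 0.90175 (5 s.f.)

0.90175


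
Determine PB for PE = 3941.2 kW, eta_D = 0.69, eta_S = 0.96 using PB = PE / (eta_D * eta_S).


Formula: PB = PE / (eta_D * eta_S)
Step 1 — combined efficiency = eta_D * eta_S = 0.69 * 0.96 = 0.6624
Step 2 — PB = 3941.2 / 0.6624 ≈ 5949.9 kW (5 s.f.)

5949.9 kW


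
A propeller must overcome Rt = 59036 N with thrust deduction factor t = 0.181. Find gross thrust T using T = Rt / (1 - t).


Formula: T = Rt / (1 - t)
Step 1 — (1 - t) = 1 - 0.181 = 0.819
Step 2 — T = 59036 / 0.819 ≈ 72083 N (5 s.f.)

72083 N


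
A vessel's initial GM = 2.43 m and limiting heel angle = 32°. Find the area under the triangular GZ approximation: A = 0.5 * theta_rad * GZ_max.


Formula: GZ_max = GM * sin(theta); Area = 0.5 * theta_rad * GZ_max
Step 1 — GZ_max = 2.43 * sin(32°) = 2.43 * 0.529919 = 1.287703 m
Step 2 — theta_rad = 32 * pi/180 = 0.558505 rad
Step 3 — Area = 0.5 * 0.558505 * 1.287703 ≈ 0.35959 m·rad (5 s.f.)

0.35959 m·rad


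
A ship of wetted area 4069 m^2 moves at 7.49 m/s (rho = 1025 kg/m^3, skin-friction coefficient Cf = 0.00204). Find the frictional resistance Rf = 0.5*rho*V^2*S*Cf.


Formula: Rf = 0.5 * rho * V^2 * S * Cf
Step 1 — V^2 = 7.49^2 = 56.1001
Step 2 — 0.5 * rho * V^2 = 0.5 * 1025 * 56.1001 = 28751.30125
Step 3 — Rf = 28751.30125 * 4069 * 0.00204 ≈ 238660 N (5 s.f.)

238660 N


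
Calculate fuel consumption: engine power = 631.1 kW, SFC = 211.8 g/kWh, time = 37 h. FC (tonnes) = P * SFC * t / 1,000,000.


Formula: FC (tonnes) = P * SFC * t / 1,000,000
Step 1 — P * SFC * t = 631.1 * 211.8 * 37 = 4945678.26 g
Step 2 — FC (tonnes) = 4945678.26 / 1,000,000 ≈ 4.9457 tonnes (5 s.f.)

4.9457 tonnes


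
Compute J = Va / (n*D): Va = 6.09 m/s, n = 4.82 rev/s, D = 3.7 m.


Formula: J = Va / (n * D)
Step 1 — n * D = 4.82 * 3.7 = 17.834
Step 2 — J = 6.09 / 17.834 ≈ 0.34148 (5 s.f.)

0.34148


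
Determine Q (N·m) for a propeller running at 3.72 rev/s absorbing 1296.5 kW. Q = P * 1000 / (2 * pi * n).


Formula: Q = P_W / (2 * pi * n)
Step 1 — P_W = 1296.5 kW * 1000 = 1296500.0 W
Step 2 — 2 * pi * n = 2 * pi * 3.72 = 23.373449
Step 3 — Q = 1296500.0 / 23.373449 ≈ 55469 N·m (5 s.f.)

55469 N·m


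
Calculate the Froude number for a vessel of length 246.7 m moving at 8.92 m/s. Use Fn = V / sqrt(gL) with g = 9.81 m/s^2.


Formula: Fn = V / sqrt(g * L)
Step 1 — g * L = 9.81 * 246.7 = 2420.127
Step 2 — sqrt(g * L) = sqrt(2420.127) = 49.194786
Step 3 — Fn = 8.92 / 49.194786 ≈ 0.18132 (5 s.f.)

0.18132


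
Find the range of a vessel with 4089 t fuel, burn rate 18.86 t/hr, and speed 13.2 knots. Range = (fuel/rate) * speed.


Formula: endurance = fuel / rate; range = endurance * speed
Step 1 — endurance = 4089 / 18.86 = 216.8081 hours
Step 2 — range = 216.8081 * 13.2 ≈ 2861.9 nautical miles (5 s.f.)

2861.9 NM


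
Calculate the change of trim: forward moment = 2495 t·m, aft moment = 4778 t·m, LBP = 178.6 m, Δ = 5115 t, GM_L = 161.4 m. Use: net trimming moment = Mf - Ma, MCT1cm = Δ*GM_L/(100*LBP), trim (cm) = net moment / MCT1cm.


Formula: net trimming moment = Mf - Ma; MCT1cm = Δ*GM_L/(100*LBP); trim = net moment / MCT1cm
Step 1 — net trimming moment = 2495 - 4778 = -2283 t·m
Step 2 — MCT1cm = 5115 * 161.4 / (100 * 178.6) = 46.224 t·m/cm
Step 3 — trim = -2283 / 46.224 ≈ -49.390 cm (5 s.f.)

-49.390 cm


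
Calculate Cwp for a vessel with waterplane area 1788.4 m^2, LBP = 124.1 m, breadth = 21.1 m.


Formula: Cwp = Aw / (L * B)
Step 1 — L * B = 124.1 * 21.1 = 2618.51 m^2
Step 2 — Cwp = 1788.4 / 2618.51 ≈ 0.68298 (5 s.f.)

0.68298


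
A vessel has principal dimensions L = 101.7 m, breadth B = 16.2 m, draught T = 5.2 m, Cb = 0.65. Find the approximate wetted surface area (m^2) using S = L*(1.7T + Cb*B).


Formula: S = 1.7*L*T + V/T with V = Cb*L*B*T, i.e. S = L * (1.7*T + Cb*B)
Step 1 — 1.7*T = 1.7 * 5.2 = 8.84 m
Step 2 — Cb*B = 0.65 * 16.2 = 10.53 m
Step 3 — 1.7*T + Cb*B = 8.84 + 10.53 = 19.37 m
Step 4 — S = 101.7 * 19.37 ≈ 1969.9 m^2 (5 s.f.)

1969.9 m^2


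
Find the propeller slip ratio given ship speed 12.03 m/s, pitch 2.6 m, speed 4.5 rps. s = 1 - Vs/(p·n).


Formula: s = 1 - Vs / (p * n)
Step 1 — p * n = 2.6 * 4.5 = 11.7
Step 2 — Vs / (p*n) = 12.03 / 11.7 = 1.028205 (6 d.p.)
Step 3 — s = 1 - 1.028205 = -0.028205

-0.028205


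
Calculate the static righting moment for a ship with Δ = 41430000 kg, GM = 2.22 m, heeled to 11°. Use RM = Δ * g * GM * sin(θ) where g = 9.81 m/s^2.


Formula: GZ = GM * sin(theta); RM = disp * g * GZ
Step 1 — GZ = 2.22 * sin(11°) = 2.22 * 0.190809 = 0.423596 m
Step 2 — RM = 41430000 * 9.81 * 0.423596 ≈ 172160000 N·m (5 s.f.)

172160000 N·m


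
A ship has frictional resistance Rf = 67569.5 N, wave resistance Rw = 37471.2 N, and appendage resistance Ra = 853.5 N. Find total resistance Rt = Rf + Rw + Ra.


Formula: Rt = Rf + Rw + Ra
Substituting: Rt = 67569.5 + 37471.2 + 853.5
Result: Rt = 105894.2 N

105894.2 N


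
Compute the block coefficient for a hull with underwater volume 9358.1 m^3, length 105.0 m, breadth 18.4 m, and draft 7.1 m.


Formula: Cb = V / (L * B * T)
Step 1 — L * B * T = 105.0 * 18.4 * 7.1 = 13717.2 m^3
Step 2 — Cb = 9358.1 / 13717.2 ≈ 0.68222 (5 s.f.)

0.68222


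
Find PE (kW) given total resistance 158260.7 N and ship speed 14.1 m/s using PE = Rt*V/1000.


Formula: PE = Rt * V / 1000 (kW)
Step 1 — PE (W) = 158260.7 * 14.1 = 2231475.87 W
Step 2 — PE (kW) = 2231475.87 / 1000 ≈ 2231.5 kW (5 s.f.)

2231.5 kW


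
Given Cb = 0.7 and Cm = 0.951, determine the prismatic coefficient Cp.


Formula: Cp = Cb / Cm
Substituting: Cp = 0.7 / 0.951
Result: Cp ≈ 0.73607 (5 s.f.)

0.73607


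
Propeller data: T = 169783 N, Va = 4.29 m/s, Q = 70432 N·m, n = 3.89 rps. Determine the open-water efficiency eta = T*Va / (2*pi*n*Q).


Formula: eta = T * Va / (2 * pi * n * Q)
Step 1 — numerator = T * Va = 169783 * 4.29 = 728369.07
Step 2 — 2 * pi * n = 2 * pi * 3.89 = 24.441591
Step 3 — denominator = 24.441591 * 70432 = 1721470.14
Step 4 — eta = 728369.07 / 1721470.14 ≈ 0.42311 (5 s.f.)

0.42311


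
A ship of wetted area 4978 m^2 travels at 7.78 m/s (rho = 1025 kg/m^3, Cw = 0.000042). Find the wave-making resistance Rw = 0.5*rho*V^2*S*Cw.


Formula: Rw = 0.5 * rho * V^2 * S * Cw
Step 1 — V^2 = 7.78^2 = 60.5284
Step 2 — 0.5 * rho * V^2 = 0.5 * 1025 * 60.5284 = 31020.805
Step 3 — Rw = 31020.805 * 4978 * 0.000042 ≈ 6485.7 N (5 s.f.)

6485.7 N


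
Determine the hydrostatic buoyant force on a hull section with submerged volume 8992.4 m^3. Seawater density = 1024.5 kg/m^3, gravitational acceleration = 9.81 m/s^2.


Formula: Fb = rho * g * V
Substituting: Fb = 1024.5 * 9.81 * 8992.4
Intermediate: 1024.5 * 9.81 = 10050.345
Result: Fb = 10050.345 * 8992.4 ≈ 90377000 N (5 s.f.)

90377000 N


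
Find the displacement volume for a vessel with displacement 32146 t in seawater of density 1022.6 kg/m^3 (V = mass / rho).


Formula: V = mass / rho
Step 1 — convert tonnes to kg: 32146 t * 1000 = 32146000 kg
Step 2 — V = 32146000 / 1022.6 ≈ 31436 m^3 (5 s.f.)

31436 m^3


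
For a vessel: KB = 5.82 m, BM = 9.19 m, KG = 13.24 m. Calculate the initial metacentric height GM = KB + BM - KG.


Formula: GM = KB + BM - KG
Step 1 — KM = KB + BM = 5.82 + 9.19 = 15.01 m
Step 2 — GM = KM - KG = 15.01 - 13.24 = 1.77 m

1.77 m


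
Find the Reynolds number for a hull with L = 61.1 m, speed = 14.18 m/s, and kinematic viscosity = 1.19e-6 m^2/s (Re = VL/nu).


Formula: Re = V * L / nu
Step 1 — V * L = 14.18 * 61.1 = 866.398 m^2/s
Step 2 — Re = 866.398 / 1.19e-6 = 7.28e+08

7.28e+08


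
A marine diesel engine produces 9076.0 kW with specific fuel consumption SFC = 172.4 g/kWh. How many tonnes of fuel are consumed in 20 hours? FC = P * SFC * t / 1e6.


Formula: FC (tonnes) = P * SFC * t / 1,000,000
Step 1 — P * SFC * t = 9076.0 * 172.4 * 20 = 31294048.0 g
Step 2 — FC (tonnes) = 31294048.0 / 1,000,000 ≈ 31.294 tonnes (5 s.f.)

31.294 tonnes


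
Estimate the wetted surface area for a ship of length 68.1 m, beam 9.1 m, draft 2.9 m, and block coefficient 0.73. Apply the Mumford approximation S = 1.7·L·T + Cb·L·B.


Formula: S = 1.7*L*T + V/T with V = Cb*L*B*T, i.e. S = L * (1.7*T + Cb*B)
Step 1 — 1.7*T = 1.7 * 2.9 = 4.93 m
Step 2 — Cb*B = 0.73 * 9.1 = 6.643 m
Step 3 — 1.7*T + Cb*B = 4.93 + 6.643 = 11.573 m
Step 4 — S = 68.1 * 11.573 ≈ 788.12 m^2 (5 s.f.)

788.12 m^2


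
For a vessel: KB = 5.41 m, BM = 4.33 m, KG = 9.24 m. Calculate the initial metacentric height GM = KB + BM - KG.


Formula: GM = KB + BM - KG
Step 1 — KM = KB + BM = 5.41 + 4.33 = 9.74 m
Step 2 — GM = KM - KG = 9.74 - 9.24 = 0.5 m

0.5 m


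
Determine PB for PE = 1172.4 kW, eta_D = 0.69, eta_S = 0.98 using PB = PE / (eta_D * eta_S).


Formula: PB = PE / (eta_D * eta_S)
Step 1 — combined efficiency = eta_D * eta_S = 0.69 * 0.98 = 0.6762
Step 2 — PB = 1172.4 / 0.6762 ≈ 1733.8 kW (5 s.f.)

1733.8 kW


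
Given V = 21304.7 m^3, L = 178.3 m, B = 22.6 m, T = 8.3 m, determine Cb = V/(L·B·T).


Formula: Cb = V / (L * B * T)
Step 1 — L * B * T = 178.3 * 22.6 * 8.3 = 33445.514 m^3
Step 2 — Cb = 21304.7 / 33445.514 ≈ 0.63700 (5 s.f.)

0.63700


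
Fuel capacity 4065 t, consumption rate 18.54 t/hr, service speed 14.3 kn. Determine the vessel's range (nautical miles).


Formula: endurance = fuel / rate; range = endurance * speed
Step 1 — endurance = 4065 / 18.54 = 219.2557 hours
Step 2 — range = 219.2557 * 14.3 ≈ 3135.4 nautical miles (5 s.f.)

3135.4 NM


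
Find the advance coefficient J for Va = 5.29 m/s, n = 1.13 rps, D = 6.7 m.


Formula: J = Va / (n * D)
Step 1 — n * D = 1.13 * 6.7 = 7.571
Step 2 — J = 5.29 / 7.571 ≈ 0.69872 (5 s.f.)

0.69872


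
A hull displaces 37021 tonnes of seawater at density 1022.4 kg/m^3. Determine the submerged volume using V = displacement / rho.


Formula: V = mass / rho
Step 1 — convert tonnes to kg: 37021 t * 1000 = 37021000 kg
Step 2 — V = 37021000 / 1022.4 ≈ 36210 m^3 (5 s.f.)

36210 m^3


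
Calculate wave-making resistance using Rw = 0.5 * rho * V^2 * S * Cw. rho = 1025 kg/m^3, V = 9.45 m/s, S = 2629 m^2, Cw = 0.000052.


Formula: Rw = 0.5 * rho * V^2 * S * Cw
Step 1 — V^2 = 9.45^2 = 89.3025
Step 2 — 0.5 * rho * V^2 = 0.5 * 1025 * 89.3025 = 45767.53125
Step 3 — Rw = 45767.53125 * 2629 * 0.000052 ≈ 6256.8 N (5 s.f.)

6256.8 N


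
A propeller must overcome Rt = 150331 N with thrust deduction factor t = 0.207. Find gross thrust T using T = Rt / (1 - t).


Formula: T = Rt / (1 - t)
Step 1 — (1 - t) = 1 - 0.207 = 0.793
Step 2 — T = 150331 / 0.793 ≈ 189570 N (5 s.f.)

189570 N


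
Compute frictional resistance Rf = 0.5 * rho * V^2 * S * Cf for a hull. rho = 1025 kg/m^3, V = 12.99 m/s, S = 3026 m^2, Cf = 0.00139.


Formula: Rf = 0.5 * rho * V^2 * S * Cf
Step 1 — V^2 = 12.99^2 = 168.7401
Step 2 — 0.5 * rho * V^2 = 0.5 * 1025 * 168.7401 = 86479.30125
Step 3 — Rf = 86479.30125 * 3026 * 0.00139 ≈ 363740 N (5 s.f.)

363740 N


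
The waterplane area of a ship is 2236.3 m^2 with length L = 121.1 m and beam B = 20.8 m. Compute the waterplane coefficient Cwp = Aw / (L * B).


Formula: Cwp = Aw / (L * B)
Step 1 — L * B = 121.1 * 20.8 = 2518.88 m^2
Step 2 — Cwp = 2236.3 / 2518.88 ≈ 0.88782 (5 s.f.)

0.88782


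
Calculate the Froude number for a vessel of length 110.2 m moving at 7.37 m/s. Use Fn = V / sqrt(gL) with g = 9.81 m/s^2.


Formula: Fn = V / sqrt(g * L)
Step 1 — g * L = 9.81 * 110.2 = 1081.062
Step 2 — sqrt(g * L) = sqrt(1081.062) = 32.879507
Step 3 — Fn = 7.37 / 32.879507 ≈ 0.22415 (5 s.f.)

0.22415


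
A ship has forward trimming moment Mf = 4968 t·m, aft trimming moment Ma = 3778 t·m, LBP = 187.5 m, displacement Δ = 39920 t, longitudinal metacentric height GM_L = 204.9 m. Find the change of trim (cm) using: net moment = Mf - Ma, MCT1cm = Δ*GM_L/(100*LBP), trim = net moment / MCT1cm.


Formula: net trimming moment = Mf - Ma; MCT1cm = Δ*GM_L/(100*LBP); trim = net moment / MCT1cm
Step 1 — net trimming moment = 4968 - 3778 = 1190 t·m
Step 2 — MCT1cm = 39920 * 204.9 / (100 * 187.5) = 436.2458 t·m/cm
Step 3 — trim = 1190 / 436.2458 ≈ 2.7278 cm (5 s.f.)

2.7278 cm


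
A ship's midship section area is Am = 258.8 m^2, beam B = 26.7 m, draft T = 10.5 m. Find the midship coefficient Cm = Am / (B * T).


Formula: Cm = Am / (B * T)
Step 1 — B * T = 26.7 * 10.5 = 280.35 m^2
Step 2 — Cm = 258.8 / 280.35 ≈ 0.92313 (5 s.f.)

0.92313


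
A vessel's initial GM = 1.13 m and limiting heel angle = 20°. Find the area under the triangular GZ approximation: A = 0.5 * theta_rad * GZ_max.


Formula: GZ_max = GM * sin(theta); Area = 0.5 * theta_rad * GZ_max
Step 1 — GZ_max = 1.13 * sin(20°) = 1.13 * 0.34202 = 0.386483 m
Step 2 — theta_rad = 20 * pi/180 = 0.349066 rad
Step 3 — Area = 0.5 * 0.349066 * 0.386483 ≈ 0.067454 m·rad (5 s.f.)

0.067454 m·rad


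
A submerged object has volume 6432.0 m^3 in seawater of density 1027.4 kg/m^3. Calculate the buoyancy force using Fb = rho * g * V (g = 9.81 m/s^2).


Formula: Fb = rho * g * V
Substituting: Fb = 1027.4 * 9.81 * 6432.0
Intermediate: 1027.4 * 9.81 = 10078.794
Result: Fb = 10078.794 * 6432.0 ≈ 64827000 N (5 s.f.)

64827000 N


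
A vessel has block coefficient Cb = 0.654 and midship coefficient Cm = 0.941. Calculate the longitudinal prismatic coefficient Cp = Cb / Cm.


Formula: Cp = Cb / Cm
Substituting: Cp = 0.654 / 0.941
Result: Cp ≈ 0.69501 (5 s.f.)

0.69501


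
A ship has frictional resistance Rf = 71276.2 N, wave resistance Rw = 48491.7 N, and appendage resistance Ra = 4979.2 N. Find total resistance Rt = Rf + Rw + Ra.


Formula: Rt = Rf + Rw + Ra
Substituting: Rt = 71276.2 + 48491.7 + 4979.2
Result: Rt = 124747.1 N

124747.1 N


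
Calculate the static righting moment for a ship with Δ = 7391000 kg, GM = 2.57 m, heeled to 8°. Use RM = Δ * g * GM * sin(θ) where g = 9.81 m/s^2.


Formula: GZ = GM * sin(theta); RM = disp * g * GZ
Step 1 — GZ = 2.57 * sin(8°) = 2.57 * 0.139173 = 0.357675 m
Step 2 — RM = 7391000 * 9.81 * 0.357675 ≈ 25933000 N·m (5 s.f.)

25933000 N·m


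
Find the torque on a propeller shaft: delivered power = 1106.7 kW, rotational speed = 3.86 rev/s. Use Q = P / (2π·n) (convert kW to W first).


Formula: Q = P_W / (2 * pi * n)
Step 1 — P_W = 1106.7 kW * 1000 = 1106700.0 W
Step 2 — 2 * pi * n = 2 * pi * 3.86 = 24.253095
Step 3 — Q = 1106700.0 / 24.253095 ≈ 45631 N·m (5 s.f.)

45631 N·m


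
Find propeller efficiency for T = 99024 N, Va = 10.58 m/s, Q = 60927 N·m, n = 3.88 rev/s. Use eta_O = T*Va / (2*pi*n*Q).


Formula: eta = T * Va / (2 * pi * n * Q)
Step 1 — numerator = T * Va = 99024 * 10.58 = 1047673.92
Step 2 — 2 * pi * n = 2 * pi * 3.88 = 24.378759
Step 3 — denominator = 24.378759 * 60927 = 1485324.65
Step 4 — eta = 1047673.92 / 1485324.65 ≈ 0.70535 (5 s.f.)

0.70535


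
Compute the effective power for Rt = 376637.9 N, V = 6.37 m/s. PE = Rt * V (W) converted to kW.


Formula: PE = Rt * V / 1000 (kW)
Step 1 — PE (W) = 376637.9 * 6.37 = 2399183.423 W
Step 2 — PE (kW) = 2399183.423 / 1000 ≈ 2399.2 kW (5 s.f.)

2399.2 kW


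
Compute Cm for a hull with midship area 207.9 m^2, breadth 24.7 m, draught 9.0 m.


Formula: Cm = Am / (B * T)
Step 1 — B * T = 24.7 * 9.0 = 222.3 m^2
Step 2 — Cm = 207.9 / 222.3 ≈ 0.93522 (5 s.f.)

0.93522


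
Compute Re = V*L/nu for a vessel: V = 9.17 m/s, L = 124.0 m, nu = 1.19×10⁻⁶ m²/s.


Formula: Re = V * L / nu
Step 1 — V * L = 9.17 * 124.0 = 1137.08 m^2/s
Step 2 — Re = 1137.08 / 1.19e-6 = 9.56e+08

9.56e+08


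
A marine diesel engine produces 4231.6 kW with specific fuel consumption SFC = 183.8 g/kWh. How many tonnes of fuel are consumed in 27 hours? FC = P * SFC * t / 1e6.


Formula: FC (tonnes) = P * SFC * t / 1,000,000
Step 1 — P * SFC * t = 4231.6 * 183.8 * 27 = 20999738.16 g
Step 2 — FC (tonnes) = 20999738.16 / 1,000,000 ≈ 21.000 tonnes (5 s.f.)

21.000 tonnes


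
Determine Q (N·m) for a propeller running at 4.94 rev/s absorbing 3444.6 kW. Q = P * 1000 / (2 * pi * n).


Formula: Q = P_W / (2 * pi * n)
Step 1 — P_W = 3444.6 kW * 1000 = 3444600.0 W
Step 2 — 2 * pi * n = 2 * pi * 4.94 = 31.038935
Step 3 — Q = 3444600.0 / 31.038935 ≈ 110980 N·m (5 s.f.)

110980 N·m


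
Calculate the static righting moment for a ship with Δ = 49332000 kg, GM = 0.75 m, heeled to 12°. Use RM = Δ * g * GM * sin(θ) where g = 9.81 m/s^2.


Formula: GZ = GM * sin(theta); RM = disp * g * GZ
Step 1 — GZ = 0.75 * sin(12°) = 0.75 * 0.207912 = 0.155934 m
Step 2 — RM = 49332000 * 9.81 * 0.155934 ≈ 75464000 N·m (5 s.f.)

75464000 N·m


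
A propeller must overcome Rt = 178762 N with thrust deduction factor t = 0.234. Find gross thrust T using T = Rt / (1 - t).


Formula: T = Rt / (1 - t)
Step 1 — (1 - t) = 1 - 0.234 = 0.766
Step 2 — T = 178762 / 0.766 ≈ 233370 N (5 s.f.)

233370 N


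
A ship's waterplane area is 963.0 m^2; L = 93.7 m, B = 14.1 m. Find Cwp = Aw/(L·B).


Formula: Cwp = Aw / (L * B)
Step 1 — L * B = 93.7 * 14.1 = 1321.17 m^2
Step 2 — Cwp = 963.0 / 1321.17 ≈ 0.72890 (5 s.f.)

0.72890


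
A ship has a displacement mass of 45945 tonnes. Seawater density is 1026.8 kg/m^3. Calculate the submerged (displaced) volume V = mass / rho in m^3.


Formula: V = mass / rho
Step 1 — convert tonnes to kg: 45945 t * 1000 = 45945000 kg
Step 2 — V = 45945000 / 1026.8 ≈ 44746 m^3 (5 s.f.)

44746 m^3


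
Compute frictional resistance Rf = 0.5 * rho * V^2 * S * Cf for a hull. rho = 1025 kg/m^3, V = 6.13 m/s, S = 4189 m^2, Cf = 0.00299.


Formula: Rf = 0.5 * rho * V^2 * S * Cf
Step 1 — V^2 = 6.13^2 = 37.5769
Step 2 — 0.5 * rho * V^2 = 0.5 * 1025 * 37.5769 = 19258.16125
Step 3 — Rf = 19258.16125 * 4189 * 0.00299 ≈ 241210 N (5 s.f.)

241210 N


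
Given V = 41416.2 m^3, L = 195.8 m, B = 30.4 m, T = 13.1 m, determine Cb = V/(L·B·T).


Formula: Cb = V / (L * B * T)
Step 1 — L * B * T = 195.8 * 30.4 * 13.1 = 77975.392 m^3
Step 2 — Cb = 41416.2 / 77975.392 ≈ 0.53114 (5 s.f.)

0.53114


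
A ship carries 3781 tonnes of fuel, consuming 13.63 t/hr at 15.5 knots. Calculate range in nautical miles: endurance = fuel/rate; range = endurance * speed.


Formula: endurance = fuel / rate; range = endurance * speed
Step 1 — endurance = 3781 / 13.63 = 277.4028 hours
Step 2 — range = 277.4028 * 15.5 ≈ 4299.7 nautical miles (5 s.f.)

4299.7 NM


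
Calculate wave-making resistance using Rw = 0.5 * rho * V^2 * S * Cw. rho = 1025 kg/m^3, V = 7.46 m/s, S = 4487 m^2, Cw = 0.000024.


Formula: Rw = 0.5 * rho * V^2 * S * Cw
Step 1 — V^2 = 7.46^2 = 55.6516
Step 2 — 0.5 * rho * V^2 = 0.5 * 1025 * 55.6516 = 28521.445
Step 3 — Rw = 28521.445 * 4487 * 0.000024 ≈ 3071.4 N (5 s.f.)

3071.4 N


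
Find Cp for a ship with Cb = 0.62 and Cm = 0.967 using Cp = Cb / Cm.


Formula: Cp = Cb / Cm
Substituting: Cp = 0.62 / 0.967
Result: Cp ≈ 0.64116 (5 s.f.)

0.64116


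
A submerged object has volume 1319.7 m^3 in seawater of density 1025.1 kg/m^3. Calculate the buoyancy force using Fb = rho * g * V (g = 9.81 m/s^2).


Formula: Fb = rho * g * V
Substituting: Fb = 1025.1 * 9.81 * 1319.7
Intermediate: 1025.1 * 9.81 = 10056.231
Result: Fb = 10056.231 * 1319.7 ≈ 13271000 N (5 s.f.)

13271000 N


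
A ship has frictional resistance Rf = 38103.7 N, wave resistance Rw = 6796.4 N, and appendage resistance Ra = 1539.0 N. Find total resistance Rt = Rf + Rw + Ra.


Formula: Rt = Rf + Rw + Ra
Substituting: Rt = 38103.7 + 6796.4 + 1539.0
Result: Rt = 46439.1 N

46439.1 N


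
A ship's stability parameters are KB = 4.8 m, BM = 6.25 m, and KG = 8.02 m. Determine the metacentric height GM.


Formula: GM = KB + BM - KG
Step 1 — KM = KB + BM = 4.8 + 6.25 = 11.05 m
Step 2 — GM = KM - KG = 11.05 - 8.02 = 3.03 m

3.03 m


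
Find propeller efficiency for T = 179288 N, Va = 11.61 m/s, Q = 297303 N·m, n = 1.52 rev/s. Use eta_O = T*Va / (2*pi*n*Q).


Formula: eta = T * Va / (2 * pi * n * Q)
Step 1 — numerator = T * Va = 179288 * 11.61 = 2081533.68
Step 2 — 2 * pi * n = 2 * pi * 1.52 = 9.550442
Step 3 — denominator = 9.550442 * 297303 = 2839375.06
Step 4 — eta = 2081533.68 / 2839375.06 ≈ 0.73310 (5 s.f.)

0.73310


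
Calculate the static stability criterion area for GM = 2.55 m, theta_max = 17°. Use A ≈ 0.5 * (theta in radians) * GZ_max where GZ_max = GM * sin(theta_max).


Formula: GZ_max = GM * sin(theta); Area = 0.5 * theta_rad * GZ_max
Step 1 — GZ_max = 2.55 * sin(17°) = 2.55 * 0.292372 = 0.745549 m
Step 2 — theta_rad = 17 * pi/180 = 0.296706 rad
Step 3 — Area = 0.5 * 0.296706 * 0.745549 ≈ 0.11060 m·rad (5 s.f.)

0.11060 m·rad


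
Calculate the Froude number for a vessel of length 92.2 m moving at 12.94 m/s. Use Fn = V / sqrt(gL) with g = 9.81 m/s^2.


Formula: Fn = V / sqrt(g * L)
Step 1 — g * L = 9.81 * 92.2 = 904.482
Step 2 — sqrt(g * L) = sqrt(904.482) = 30.074607
Step 3 — Fn = 12.94 / 30.074607 ≈ 0.43026 (5 s.f.)

0.43026


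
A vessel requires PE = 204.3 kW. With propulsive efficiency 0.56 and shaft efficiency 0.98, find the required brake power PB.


Formula: PB = PE / (eta_D * eta_S)
Step 1 — combined efficiency = eta_D * eta_S = 0.56 * 0.98 = 0.5488
Step 2 — PB = 204.3 / 0.5488 ≈ 372.27 kW (5 s.f.)

372.27 kW


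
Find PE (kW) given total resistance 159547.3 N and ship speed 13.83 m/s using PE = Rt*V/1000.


Formula: PE = Rt * V / 1000 (kW)
Step 1 — PE (W) = 159547.3 * 13.83 = 2206539.159 W
Step 2 — PE (kW) = 2206539.159 / 1000 ≈ 2206.5 kW (5 s.f.)

2206.5 kW


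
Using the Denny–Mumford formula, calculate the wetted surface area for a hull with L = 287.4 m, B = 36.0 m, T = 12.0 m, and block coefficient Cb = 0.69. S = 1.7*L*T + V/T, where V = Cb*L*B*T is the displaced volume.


Formula: S = 1.7*L*T + V/T with V = Cb*L*B*T, i.e. S = L * (1.7*T + Cb*B)
Step 1 — 1.7*T = 1.7 * 12.0 = 20.4 m
Step 2 — Cb*B = 0.69 * 36.0 = 24.84 m
Step 3 — 1.7*T + Cb*B = 20.4 + 24.84 = 45.24 m
Step 4 — S = 287.4 * 45.24 ≈ 13002 m^2 (5 s.f.)

13002 m^2


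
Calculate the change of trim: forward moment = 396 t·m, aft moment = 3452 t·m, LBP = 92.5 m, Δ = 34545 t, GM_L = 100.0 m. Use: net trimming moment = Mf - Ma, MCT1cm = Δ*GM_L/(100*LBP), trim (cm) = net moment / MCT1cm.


Formula: net trimming moment = Mf - Ma; MCT1cm = Δ*GM_L/(100*LBP); trim = net moment / MCT1cm
Step 1 — net trimming moment = 396 - 3452 = -3056 t·m
Step 2 — MCT1cm = 34545 * 100.0 / (100 * 92.5) = 373.4595 t·m/cm
Step 3 — trim = -3056 / 373.4595 ≈ -8.1829 cm (5 s.f.)

-8.1829 cm


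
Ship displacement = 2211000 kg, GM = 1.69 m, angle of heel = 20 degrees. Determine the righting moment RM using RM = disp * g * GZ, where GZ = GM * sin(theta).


Formula: GZ = GM * sin(theta); RM = disp * g * GZ
Step 1 — GZ = 1.69 * sin(20°) = 1.69 * 0.34202 = 0.578014 m
Step 2 — RM = 2211000 * 9.81 * 0.578014 ≈ 12537000 N·m (5 s.f.)

12537000 N·m


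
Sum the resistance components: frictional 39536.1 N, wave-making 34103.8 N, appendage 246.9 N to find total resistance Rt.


Formula: Rt = Rf + Rw + Ra
Substituting: Rt = 39536.1 + 34103.8 + 246.9
Result: Rt = 73886.8 N

73886.8 N


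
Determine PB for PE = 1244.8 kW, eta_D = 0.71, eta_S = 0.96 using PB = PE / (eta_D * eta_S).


Formula: PB = PE / (eta_D * eta_S)
Step 1 — combined efficiency = eta_D * eta_S = 0.71 * 0.96 = 0.6816
Step 2 — PB = 1244.8 / 0.6816 ≈ 1826.3 kW (5 s.f.)

1826.3 kW


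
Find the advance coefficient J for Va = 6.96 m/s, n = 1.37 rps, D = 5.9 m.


Formula: J = Va / (n * D)
Step 1 — n * D = 1.37 * 5.9 = 8.083
Step 2 — J = 6.96 / 8.083 ≈ 0.86107 (5 s.f.)

0.86107


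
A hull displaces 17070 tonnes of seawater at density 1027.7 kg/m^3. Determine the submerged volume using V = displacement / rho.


Formula: V = mass / rho
Step 1 — convert tonnes to kg: 17070 t * 1000 = 17070000 kg
Step 2 — V = 17070000 / 1027.7 ≈ 16610 m^3 (5 s.f.)

16610 m^3


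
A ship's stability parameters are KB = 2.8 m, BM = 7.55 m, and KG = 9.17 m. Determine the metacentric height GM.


Formula: GM = KB + BM - KG
Step 1 — KM = KB + BM = 2.8 + 7.55 = 10.35 m
Step 2 — GM = KM - KG = 10.35 - 9.17 = 1.18 m

1.18 m


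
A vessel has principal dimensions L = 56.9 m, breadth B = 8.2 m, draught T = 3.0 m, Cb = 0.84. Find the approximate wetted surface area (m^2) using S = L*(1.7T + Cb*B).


Formula: S = 1.7*L*T + V/T with V = Cb*L*B*T, i.e. S = L * (1.7*T + Cb*B)
Step 1 — 1.7*T = 1.7 * 3.0 = 5.1 m
Step 2 — Cb*B = 0.84 * 8.2 = 6.888 m
Step 3 — 1.7*T + Cb*B = 5.1 + 6.888 = 11.988 m
Step 4 — S = 56.9 * 11.988 ≈ 682.12 m^2 (5 s.f.)

682.12 m^2


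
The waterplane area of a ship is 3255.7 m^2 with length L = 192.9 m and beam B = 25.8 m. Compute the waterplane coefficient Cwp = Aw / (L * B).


Formula: Cwp = Aw / (L * B)
Step 1 — L * B = 192.9 * 25.8 = 4976.82 m^2
Step 2 — Cwp = 3255.7 / 4976.82 ≈ 0.65417 (5 s.f.)

0.65417


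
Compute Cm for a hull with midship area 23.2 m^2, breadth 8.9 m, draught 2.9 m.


Formula: Cm = Am / (B * T)
Step 1 — B * T = 8.9 * 2.9 = 25.81 m^2
Step 2 — Cm = 23.2 / 25.81 ≈ 0.89888 (5 s.f.)

0.89888


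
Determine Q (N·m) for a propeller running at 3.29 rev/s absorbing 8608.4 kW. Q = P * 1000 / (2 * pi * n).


Formula: Q = P_W / (2 * pi * n)
Step 1 — P_W = 8608.4 kW * 1000 = 8608400.0 W
Step 2 — 2 * pi * n = 2 * pi * 3.29 = 20.67168
Step 3 — Q = 8608400.0 / 20.67168 ≈ 416430 N·m (5 s.f.)

416430 N·m


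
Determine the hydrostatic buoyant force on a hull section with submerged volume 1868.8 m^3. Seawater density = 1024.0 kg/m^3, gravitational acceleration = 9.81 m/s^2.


Formula: Fb = rho * g * V
Substituting: Fb = 1024.0 * 9.81 * 1868.8
Intermediate: 1024.0 * 9.81 = 10045.44
Result: Fb = 10045.44 * 1868.8 ≈ 18773000 N (5 s.f.)

18773000 N
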